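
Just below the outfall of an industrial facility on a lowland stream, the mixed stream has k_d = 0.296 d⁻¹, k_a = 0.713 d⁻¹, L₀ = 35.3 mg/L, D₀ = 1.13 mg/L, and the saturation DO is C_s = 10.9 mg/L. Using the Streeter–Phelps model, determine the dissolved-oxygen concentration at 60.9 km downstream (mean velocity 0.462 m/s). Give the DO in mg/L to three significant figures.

Travel time t = x/v = 60.9 km / (0.462 m/s) = 60900 m / 0.462 m/s = 131800 s = 1.526 d.
k_d L₀/(k_a−k_d) = 0.296×35.3/(0.713−0.296) = 10.45/0.4170 = 25.06 mg/L.
e^(−k_d t) = e^(−0.296×1.526) = 0.6366; e^(−k_a t) = e^(−0.713×1.526) = 0.3370.
D = 25.06 × (0.6366 − 0.3370) + 1.13 × 0.3370 = 7.508 + 0.3808 = 7.889 mg/L.
DO = C_s − D = 10.9 − 7.889 = 3.011 mg/L.

DO ≈ 3.01 mg/L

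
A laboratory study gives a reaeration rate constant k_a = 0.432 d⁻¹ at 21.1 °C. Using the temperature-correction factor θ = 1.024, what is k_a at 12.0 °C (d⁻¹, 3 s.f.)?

k_a(T₂) = k_a(T₁) · θ^(T₂−T₁) = 0.432 × 1.024^(12.0−21.1)
= 0.432 × 1.024^-9.10 = 0.432 × 0.8059 = 0.3481 d⁻¹.

k_a ≈ 0.348 d⁻¹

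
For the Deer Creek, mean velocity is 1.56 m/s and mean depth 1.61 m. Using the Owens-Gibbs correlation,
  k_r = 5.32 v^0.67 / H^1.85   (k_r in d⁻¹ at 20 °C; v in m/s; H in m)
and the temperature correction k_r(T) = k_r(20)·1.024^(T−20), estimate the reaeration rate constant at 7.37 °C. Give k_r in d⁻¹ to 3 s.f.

k_r(20) = 5.32 × 1.56^0.67 / 1.61^1.85 = 5.32 × 1.347 / 2.413 = 2.969 d⁻¹.
k_r(7.37) = 2.969 × 1.024^(7.37−20) = 2.969 × 0.7412 = 2.201 d⁻¹.

k_r ≈ 2.20 d⁻¹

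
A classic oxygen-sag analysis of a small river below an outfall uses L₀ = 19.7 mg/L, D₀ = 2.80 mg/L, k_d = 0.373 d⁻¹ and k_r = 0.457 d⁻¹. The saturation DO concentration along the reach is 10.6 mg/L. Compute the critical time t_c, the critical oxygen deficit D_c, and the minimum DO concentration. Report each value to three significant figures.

With k_r/k_d = 1.225 and 1 − D₀(k_r−k_d)/(k_d L₀) = 0.9680,
t_c = ln(1.225 × 0.9680) / (0.457 − 0.373) = ln(1.186) / 0.08400 = 0.1706/0.08400 = 2.031 d.
L(t_c) = L₀ e^(−k_d t_c) = 19.7 × 0.4689 = 9.237 mg/L, and at the critical point k_r D_c = k_d L, so D_c = (0.373/0.457) × 9.237 = 7.539 mg/L.
Minimum DO = C_s − D_c = 10.6 − 7.539 = 3.061 mg/L.

t_c ≈ 2.03 d; D_c ≈ 7.54 mg/L; min DO ≈ 3.06 mg/L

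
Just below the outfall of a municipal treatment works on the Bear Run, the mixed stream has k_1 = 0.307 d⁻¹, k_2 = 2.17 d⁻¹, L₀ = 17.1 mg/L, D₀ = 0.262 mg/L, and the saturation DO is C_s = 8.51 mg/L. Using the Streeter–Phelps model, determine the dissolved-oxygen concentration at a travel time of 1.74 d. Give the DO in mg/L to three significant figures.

DO ≈ 6.92 mg/L

k_1 L₀/(k_2−k_1) = 0.307×17.1/(2.17−0.307) = 5.250/1.863 = 2.818 mg/L.
e^(−k_1 t) = e^(−0.307×1.740) = 0.5861; e^(−k_2 t) = e^(−2.17×1.740) = 0.02292.
D = 2.818 × (0.5861 − 0.02292) + 0.262 × 0.02292 = 1.587 + 0.006005 = 1.593 mg/L.
DO = C_s − D = 8.51 − 1.593 = 6.917 mg/L.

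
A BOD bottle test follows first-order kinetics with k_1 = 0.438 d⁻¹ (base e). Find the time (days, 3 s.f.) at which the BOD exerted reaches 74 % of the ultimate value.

t ≈ 3.08 d

y/L₀ = 1 − e^(−k_1 t) = 0.74 ⇒ e^(−k_1 t) = 0.260
t = −ln(0.260) / 0.438 = 1.347 / 0.438 = 3.076 d.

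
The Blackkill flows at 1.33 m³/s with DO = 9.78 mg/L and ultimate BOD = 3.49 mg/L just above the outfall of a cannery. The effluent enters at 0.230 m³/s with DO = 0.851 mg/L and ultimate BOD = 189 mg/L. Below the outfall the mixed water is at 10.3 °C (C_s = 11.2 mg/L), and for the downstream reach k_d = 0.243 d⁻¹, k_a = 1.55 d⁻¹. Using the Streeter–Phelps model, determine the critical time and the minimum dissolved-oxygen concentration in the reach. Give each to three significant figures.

t_c ≈ 0.921 d; minimum DO ≈ 7.33 mg/L

Mixed DO = (1.33×9.78 + 0.230×0.851)/(1.33+0.230) = 13.20/1.560 = 8.464 mg/L.
Mixed L₀ = (1.33×3.49 + 0.230×189)/(1.560) = 48.11/1.560 = 30.84 mg/L.
Initial deficit D₀ = C_s − DO₀ = 11.2 − 8.464 = 2.736 mg/L.
t_c = (1/1.307) ln[(1.55/0.243)(1 − 2.736×1.307/(0.243×30.84))] = 0.7651 × ln(3.335) = 0.9214 d.
D_c = (0.243/1.55) × 30.84 × e^(−0.243×0.9214) = 0.1568 × 30.84 × 0.7994 = 3.865 mg/L.
Minimum DO = 11.2 − 3.865 = 7.335 mg/L.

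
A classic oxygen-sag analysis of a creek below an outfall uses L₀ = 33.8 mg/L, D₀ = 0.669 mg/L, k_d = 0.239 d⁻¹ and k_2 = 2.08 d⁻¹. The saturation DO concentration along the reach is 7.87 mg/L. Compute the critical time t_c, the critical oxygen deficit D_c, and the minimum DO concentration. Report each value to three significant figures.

t_c = [1/(k_2−k_d)] ln[(k_2/k_d)(1 − D₀(k_2−k_d)/(k_d L₀))]
= [1/(2.08−0.239)] ln[(2.08/0.239)(1 − 0.669×1.841/(0.239×33.8))]
= (1/1.841) ln[8.703 × 0.8475] = 0.5432 × ln(7.376) = 0.5432 × 1.998 = 1.085 d.
L(t_c) = L₀ e^(−k_d t_c) = 33.8 × 0.7715 = 26.08 mg/L, and at the critical point k_2 D_c = k_d L, so D_c = (0.239/2.08) × 26.08 = 2.996 mg/L.
Minimum DO = C_s − D_c = 7.87 − 2.996 = 4.874 mg/L.

t_c ≈ 1.09 d; D_c ≈ 3.00 mg/L; min DO ≈ 4.87 mg/L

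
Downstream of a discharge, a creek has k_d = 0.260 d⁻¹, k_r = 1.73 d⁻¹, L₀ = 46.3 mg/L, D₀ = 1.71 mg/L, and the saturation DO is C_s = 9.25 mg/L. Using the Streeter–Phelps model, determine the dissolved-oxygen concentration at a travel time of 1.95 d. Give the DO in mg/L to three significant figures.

k_d L₀/(k_r−k_d) = 0.260×46.3/(1.73−0.260) = 12.04/1.470 = 8.189 mg/L.
e^(−k_d t) = e^(−0.260×1.950) = 0.6023; e^(−k_r t) = e^(−1.73×1.950) = 0.03427.
D = 8.189 × (0.6023 − 0.03427) + 1.71 × 0.03427 = 4.652 + 0.05860 = 4.710 mg/L.
DO = C_s − D = 9.25 − 4.710 = 4.540 mg/L.

DO ≈ 4.54 mg/L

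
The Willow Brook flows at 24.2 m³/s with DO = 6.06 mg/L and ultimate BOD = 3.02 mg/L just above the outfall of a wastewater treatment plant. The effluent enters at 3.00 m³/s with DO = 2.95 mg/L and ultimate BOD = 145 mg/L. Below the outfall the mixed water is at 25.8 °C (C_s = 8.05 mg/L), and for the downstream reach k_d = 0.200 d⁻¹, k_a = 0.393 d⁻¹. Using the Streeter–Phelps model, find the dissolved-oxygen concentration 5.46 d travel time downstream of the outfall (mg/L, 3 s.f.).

Mixed DO = (24.2×6.06 + 3.00×2.95)/(24.2+3.00) = 155.5/27.20 = 5.717 mg/L.
Mixed L₀ = (24.2×3.02 + 3.00×145)/(27.20) = 508.1/27.20 = 18.68 mg/L.
Initial deficit D₀ = C_s − DO₀ = 8.05 − 5.717 = 2.333 mg/L.
D(5.46) = [0.200×18.68/(0.393−0.200)](e^(−0.200×5.46) − e^(−0.393×5.46)) + 2.333 e^(−0.393×5.46)
= 19.36 × (0.3355 − 0.1170) + 2.333 × 0.1170 = 4.504 mg/L.
DO = 8.05 − 4.504 = 3.546 mg/L.

DO ≈ 3.55 mg/L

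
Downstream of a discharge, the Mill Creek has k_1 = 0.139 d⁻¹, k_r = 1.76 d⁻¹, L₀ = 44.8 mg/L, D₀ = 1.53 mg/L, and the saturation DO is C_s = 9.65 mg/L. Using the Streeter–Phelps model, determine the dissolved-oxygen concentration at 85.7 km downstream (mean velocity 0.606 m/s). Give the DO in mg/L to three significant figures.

DO ≈ 6.72 mg/L

Travel time t = x/v = 85.7 km / (0.606 m/s) = 85700 m / 0.606 m/s = 141400 s = 1.637 d.
k_1 L₀/(k_r−k_1) = 0.139×44.8/(1.76−0.139) = 6.227/1.621 = 3.842 mg/L.
e^(−k_1 t) = e^(−0.139×1.637) = 0.7965; e^(−k_r t) = e^(−1.76×1.637) = 0.05609.
D = 3.842 × (0.7965 − 0.05609) + 1.53 × 0.05609 = 2.844 + 0.08582 = 2.930 mg/L.
DO = C_s − D = 9.65 − 2.930 = 6.720 mg/L.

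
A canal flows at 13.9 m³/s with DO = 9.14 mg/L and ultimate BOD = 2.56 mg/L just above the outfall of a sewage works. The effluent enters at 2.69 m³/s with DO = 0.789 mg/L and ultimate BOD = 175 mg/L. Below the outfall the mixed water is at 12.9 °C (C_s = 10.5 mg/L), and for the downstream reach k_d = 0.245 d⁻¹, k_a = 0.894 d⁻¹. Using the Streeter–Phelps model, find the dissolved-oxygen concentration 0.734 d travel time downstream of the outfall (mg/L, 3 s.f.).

DO ≈ 5.44 mg/L

Mixed DO = (13.9×9.14 + 2.69×0.789)/(13.9+2.69) = 129.2/16.59 = 7.786 mg/L.
Mixed L₀ = (13.9×2.56 + 2.69×175)/(16.59) = 506.3/16.59 = 30.52 mg/L.
Initial deficit D₀ = C_s − DO₀ = 10.5 − 7.786 = 2.714 mg/L.
D(0.734) = [0.245×30.52/(0.894−0.245)](e^(−0.245×0.734) − e^(−0.894×0.734)) + 2.714 e^(−0.894×0.734)
= 11.52 × (0.8354 − 0.5188) + 2.714 × 0.5188 = 5.056 mg/L.
DO = 10.5 − 5.056 = 5.444 mg/L.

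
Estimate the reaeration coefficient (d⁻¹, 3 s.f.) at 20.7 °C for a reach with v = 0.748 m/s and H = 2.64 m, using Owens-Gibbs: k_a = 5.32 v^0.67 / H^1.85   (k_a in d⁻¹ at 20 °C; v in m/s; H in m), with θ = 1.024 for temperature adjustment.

k_a(20) = 5.32 × 0.748^0.67 / 2.64^1.85 = 5.32 × 0.8232 / 6.025 = 0.7269 d⁻¹.
k_a(20.7) = 0.7269 × 1.024^(20.7−20) = 0.7269 × 1.017 = 0.7390 d⁻¹.

k_a ≈ 0.739 d⁻¹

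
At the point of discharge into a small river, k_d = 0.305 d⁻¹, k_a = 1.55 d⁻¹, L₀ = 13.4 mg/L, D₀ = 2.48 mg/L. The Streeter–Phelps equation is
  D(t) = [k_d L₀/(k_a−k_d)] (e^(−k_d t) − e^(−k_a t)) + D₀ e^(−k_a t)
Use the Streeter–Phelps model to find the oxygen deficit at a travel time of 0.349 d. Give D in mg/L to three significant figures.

D ≈ 2.48 mg/L

k_d L₀/(k_a−k_d) = 0.305×13.4/(1.55−0.305) = 4.087/1.245 = 3.283 mg/L.
e^(−k_d t) = e^(−0.305×0.3490) = 0.8990; e^(−k_a t) = e^(−1.55×0.3490) = 0.5822.
D = 3.283 × (0.8990 − 0.5822) + 2.48 × 0.5822 = 1.040 + 1.444 = 2.484 mg/L.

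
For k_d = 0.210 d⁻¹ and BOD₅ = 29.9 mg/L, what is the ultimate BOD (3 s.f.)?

BOD₅ = L₀(1 − e^(−5k_d)) ⇒ L₀ = BOD₅ / (1 − e^(−5×0.210))
= 29.9 / (1 − 0.3499) = 29.9 / 0.6501 = 46.00 mg/L.

L₀ ≈ 46.0 mg/L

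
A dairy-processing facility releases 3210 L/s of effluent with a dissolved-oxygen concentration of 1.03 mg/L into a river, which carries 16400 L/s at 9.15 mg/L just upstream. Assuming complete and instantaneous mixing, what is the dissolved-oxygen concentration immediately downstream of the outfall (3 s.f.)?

7.82 mg/L

Flow-weighted mixing: C = (Q_r C_r + Q_w C_w)/(Q_r + Q_w)
= (16400×9.15 + 3210×1.03)/(16400 + 3210) = 153400/19610 = 7.821 mg/L.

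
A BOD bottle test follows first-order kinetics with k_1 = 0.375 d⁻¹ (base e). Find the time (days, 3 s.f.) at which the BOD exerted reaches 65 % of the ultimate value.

t ≈ 2.80 d

y/L₀ = 1 − e^(−k_1 t) = 0.65 ⇒ e^(−k_1 t) = 0.350
t = −ln(0.350) / 0.375 = 1.050 / 0.375 = 2.800 d.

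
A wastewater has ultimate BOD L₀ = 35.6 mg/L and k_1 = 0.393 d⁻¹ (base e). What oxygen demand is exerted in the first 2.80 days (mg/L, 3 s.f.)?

y ≈ 23.8 mg/L

y_t = L₀(1 − e^(−k_1 t)) = 35.6 × (1 − e^(−0.393×2.80))
= 35.6 × (1 − 0.3327) = 35.6 × 0.6673 = 23.75 mg/L.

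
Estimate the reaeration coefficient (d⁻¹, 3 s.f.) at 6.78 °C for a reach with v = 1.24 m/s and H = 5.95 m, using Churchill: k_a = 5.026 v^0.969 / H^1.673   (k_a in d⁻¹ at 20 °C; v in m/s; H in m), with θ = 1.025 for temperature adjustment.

k_a ≈ 0.226 d⁻¹

k_a(20) = 5.026 × 1.24^0.969 / 5.95^1.673 = 5.026 × 1.232 / 19.76 = 0.3133 d⁻¹.
k_a(6.78) = 0.3133 × 1.025^(6.78−20) = 0.3133 × 0.7215 = 0.2261 d⁻¹.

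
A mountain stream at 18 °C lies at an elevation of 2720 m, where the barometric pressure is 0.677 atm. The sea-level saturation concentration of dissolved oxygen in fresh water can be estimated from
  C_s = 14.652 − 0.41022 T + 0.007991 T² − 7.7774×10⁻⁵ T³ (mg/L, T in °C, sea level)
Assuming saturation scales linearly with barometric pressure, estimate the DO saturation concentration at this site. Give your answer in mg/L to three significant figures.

C_s ≈ 6.37 mg/L

At sea level: C_s = 14.652 − 0.41022×18 + 0.007991×18² − 7.7774×10⁻⁵×18³ = 9.404 mg/L.
Pressure correction: C_s' = 9.404 × 0.677 = 6.366 mg/L.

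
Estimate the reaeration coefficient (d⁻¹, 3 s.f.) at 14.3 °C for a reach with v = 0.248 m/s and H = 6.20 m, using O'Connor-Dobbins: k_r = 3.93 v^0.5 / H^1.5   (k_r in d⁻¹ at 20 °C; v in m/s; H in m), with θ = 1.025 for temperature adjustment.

k_r ≈ 0.110 d⁻¹

k_r(20) = 3.93 × 0.248^0.5 / 6.20^1.5 = 3.93 × 0.4980 / 15.44 = 0.1268 d⁻¹.
k_r(14.3) = 0.1268 × 1.025^(14.3−20) = 0.1268 × 0.8687 = 0.1101 d⁻¹.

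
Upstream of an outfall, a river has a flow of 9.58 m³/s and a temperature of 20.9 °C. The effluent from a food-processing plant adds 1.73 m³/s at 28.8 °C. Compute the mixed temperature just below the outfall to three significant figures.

Flow-weighted mixing: C = (Q_r C_r + Q_w C_w)/(Q_r + Q_w)
= (9.58×20.9 + 1.73×28.8)/(9.58 + 1.73) = 250.0/11.31 = 22.11 °C.

22.1 °C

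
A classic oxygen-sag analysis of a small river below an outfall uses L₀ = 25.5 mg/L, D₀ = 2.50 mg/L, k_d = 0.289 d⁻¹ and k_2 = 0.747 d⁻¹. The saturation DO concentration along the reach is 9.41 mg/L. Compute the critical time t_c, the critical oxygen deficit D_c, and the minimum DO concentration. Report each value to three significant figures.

t_c = [1/(k_2−k_d)] ln[(k_2/k_d)(1 − D₀(k_2−k_d)/(k_d L₀))]
= [1/(0.747−0.289)] ln[(0.747/0.289)(1 − 2.50×0.4580/(0.289×25.5))]
= (1/0.4580) ln[2.585 × 0.8446] = 2.183 × ln(2.183) = 2.183 × 0.7808 = 1.705 d.
L(t_c) = L₀ e^(−k_d t_c) = 25.5 × 0.6110 = 15.58 mg/L, and at the critical point k_2 D_c = k_d L, so D_c = (0.289/0.747) × 15.58 = 6.028 mg/L.
Minimum DO = C_s − D_c = 9.41 − 6.028 = 3.382 mg/L.

t_c ≈ 1.70 d; D_c ≈ 6.03 mg/L; min DO ≈ 3.38 mg/L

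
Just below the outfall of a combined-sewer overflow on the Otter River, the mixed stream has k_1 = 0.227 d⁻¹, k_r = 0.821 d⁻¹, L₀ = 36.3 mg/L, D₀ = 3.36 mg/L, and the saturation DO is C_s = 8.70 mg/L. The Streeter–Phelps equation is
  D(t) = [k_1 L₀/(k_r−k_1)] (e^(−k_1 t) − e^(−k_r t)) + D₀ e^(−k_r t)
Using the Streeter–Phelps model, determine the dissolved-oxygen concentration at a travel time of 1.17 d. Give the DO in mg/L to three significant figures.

k_1 L₀/(k_r−k_1) = 0.227×36.3/(0.821−0.227) = 8.240/0.5940 = 13.87 mg/L.
e^(−k_1 t) = e^(−0.227×1.170) = 0.7668; e^(−k_r t) = e^(−0.821×1.170) = 0.3827.
D = 13.87 × (0.7668 − 0.3827) + 3.36 × 0.3827 = 5.328 + 1.286 = 6.614 mg/L.
DO = C_s − D = 8.70 − 6.614 = 2.086 mg/L.

DO ≈ 2.09 mg/L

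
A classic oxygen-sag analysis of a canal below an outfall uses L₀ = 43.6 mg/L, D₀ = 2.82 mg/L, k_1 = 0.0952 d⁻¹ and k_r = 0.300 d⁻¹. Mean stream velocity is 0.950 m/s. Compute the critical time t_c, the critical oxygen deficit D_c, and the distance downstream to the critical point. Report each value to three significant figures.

With k_r/k_1 = 3.151 and 1 − D₀(k_r−k_1)/(k_1 L₀) = 0.8609,
t_c = ln(3.151 × 0.8609) / (0.300 − 0.0952) = ln(2.713) / 0.2048 = 0.9980/0.2048 = 4.873 d.
D_c = (k_1/k_r) L₀ e^(−k_1 t_c) = (0.0952/0.300) × 43.6 × e^(−0.0952×4.873) = 0.3173 × 43.6 × 0.6288 = 8.700 mg/L.
x_c = v t_c = 0.950 m/s × 4.873 d × 86400 s/d = 400000 m ≈ 400 km.

t_c ≈ 4.87 d; D_c ≈ 8.70 mg/L; x_c ≈ 400 km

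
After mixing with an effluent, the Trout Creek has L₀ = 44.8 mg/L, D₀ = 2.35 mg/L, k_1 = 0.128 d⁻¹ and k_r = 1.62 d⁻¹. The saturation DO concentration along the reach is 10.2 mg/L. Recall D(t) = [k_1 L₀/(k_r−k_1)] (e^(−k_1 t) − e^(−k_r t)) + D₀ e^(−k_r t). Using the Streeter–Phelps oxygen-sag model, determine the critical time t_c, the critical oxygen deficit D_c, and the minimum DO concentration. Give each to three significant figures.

With k_r/k_1 = 12.66 and 1 − D₀(k_r−k_1)/(k_1 L₀) = 0.3886,
t_c = ln(12.66 × 0.3886) / (1.62 − 0.128) = ln(4.918) / 1.492 = 1.593/1.492 = 1.068 d.
L(t_c) = L₀ e^(−k_1 t_c) = 44.8 × 0.8723 = 39.08 mg/L, and at the critical point k_r D_c = k_1 L, so D_c = (0.128/1.62) × 39.08 = 3.088 mg/L.
Minimum DO = C_s − D_c = 10.2 − 3.088 = 7.112 mg/L.

t_c ≈ 1.07 d; D_c ≈ 3.09 mg/L; min DO ≈ 7.11 mg/L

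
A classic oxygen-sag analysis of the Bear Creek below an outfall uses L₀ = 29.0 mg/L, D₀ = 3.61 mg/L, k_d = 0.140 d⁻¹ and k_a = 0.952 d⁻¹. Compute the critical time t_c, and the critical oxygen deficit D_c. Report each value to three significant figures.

t_c = [1/(k_a−k_d)] ln[(k_a/k_d)(1 − D₀(k_a−k_d)/(k_d L₀))]
= [1/(0.952−0.140)] ln[(0.952/0.140)(1 − 3.61×0.8120/(0.140×29.0))]
= (1/0.8120) ln[6.800 × 0.2780] = 1.232 × ln(1.890) = 1.232 × 0.6368 = 0.7842 d.
L(t_c) = L₀ e^(−k_d t_c) = 29.0 × 0.8960 = 25.98 mg/L, and at the critical point k_a D_c = k_d L, so D_c = (0.140/0.952) × 25.98 = 3.821 mg/L.

t_c ≈ 0.784 d; D_c ≈ 3.82 mg/L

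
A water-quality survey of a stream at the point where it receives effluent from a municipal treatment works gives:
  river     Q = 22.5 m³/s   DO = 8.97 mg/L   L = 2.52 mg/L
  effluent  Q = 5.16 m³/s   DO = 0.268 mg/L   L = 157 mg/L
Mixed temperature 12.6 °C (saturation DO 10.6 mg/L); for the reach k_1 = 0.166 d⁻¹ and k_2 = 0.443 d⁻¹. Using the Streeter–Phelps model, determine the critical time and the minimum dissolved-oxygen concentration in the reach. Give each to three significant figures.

t_c ≈ 2.86 d; minimum DO ≈ 3.29 mg/L

Mixed DO = (22.5×8.97 + 5.16×0.268)/(22.5+5.16) = 203.2/27.66 = 7.347 mg/L.
Mixed L₀ = (22.5×2.52 + 5.16×157)/(27.66) = 866.8/27.66 = 31.34 mg/L.
Initial deficit D₀ = C_s − DO₀ = 10.6 − 7.347 = 3.253 mg/L.
t_c = (1/0.2770) ln[(0.443/0.166)(1 − 3.253×0.2770/(0.166×31.34))] = 3.610 × ln(2.206) = 2.857 d.
D_c = (0.166/0.443) × 31.34 × e^(−0.166×2.857) = 0.3747 × 31.34 × 0.6224 = 7.308 mg/L.
Minimum DO = 10.6 − 7.308 = 3.292 mg/L.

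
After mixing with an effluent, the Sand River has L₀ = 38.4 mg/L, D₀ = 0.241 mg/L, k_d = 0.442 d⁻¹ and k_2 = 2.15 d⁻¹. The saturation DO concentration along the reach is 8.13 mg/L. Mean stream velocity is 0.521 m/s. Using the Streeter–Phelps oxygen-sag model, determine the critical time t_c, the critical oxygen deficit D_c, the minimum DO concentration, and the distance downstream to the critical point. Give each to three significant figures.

t_c = [1/(k_2−k_d)] ln[(k_2/k_d)(1 − D₀(k_2−k_d)/(k_d L₀))]
= [1/(2.15−0.442)] ln[(2.15/0.442)(1 − 0.241×1.708/(0.442×38.4))]
= (1/1.708) ln[4.864 × 0.9757] = 0.5855 × ln(4.746) = 0.5855 × 1.557 = 0.9118 d.
D_c = (k_d/k_2) L₀ e^(−k_d t_c) = (0.442/2.15) × 38.4 × e^(−0.442×0.9118) = 0.2056 × 38.4 × 0.6683 = 5.276 mg/L.
Minimum DO = C_s − D_c = 8.13 − 5.276 = 2.854 mg/L.
x_c = v t_c = 0.521 m/s × 0.9118 d × 86400 s/d = 41040 m ≈ 41.0 km.

t_c ≈ 0.912 d; D_c ≈ 5.28 mg/L; min DO ≈ 2.85 mg/L; x_c ≈ 41.0 km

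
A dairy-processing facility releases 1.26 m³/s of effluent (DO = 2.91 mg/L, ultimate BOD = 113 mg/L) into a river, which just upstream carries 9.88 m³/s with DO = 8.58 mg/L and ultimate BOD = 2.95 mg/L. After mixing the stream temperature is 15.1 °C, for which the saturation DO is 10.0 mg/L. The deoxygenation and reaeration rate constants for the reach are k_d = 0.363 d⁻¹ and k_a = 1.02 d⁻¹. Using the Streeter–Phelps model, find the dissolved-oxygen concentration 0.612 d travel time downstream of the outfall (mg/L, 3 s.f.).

DO ≈ 6.64 mg/L

Mixed DO = (9.88×8.58 + 1.26×2.91)/(9.88+1.26) = 88.44/11.14 = 7.939 mg/L.
Mixed L₀ = (9.88×2.95 + 1.26×113)/(11.14) = 171.5/11.14 = 15.40 mg/L.
Initial deficit D₀ = C_s − DO₀ = 10.0 − 7.939 = 2.061 mg/L.
D(0.612) = [0.363×15.40/(1.02−0.363)](e^(−0.363×0.612) − e^(−1.02×0.612)) + 2.061 e^(−1.02×0.612)
= 8.507 × (0.8008 − 0.5357) + 2.061 × 0.5357 = 3.360 mg/L.
DO = 10.0 − 3.360 = 6.640 mg/L.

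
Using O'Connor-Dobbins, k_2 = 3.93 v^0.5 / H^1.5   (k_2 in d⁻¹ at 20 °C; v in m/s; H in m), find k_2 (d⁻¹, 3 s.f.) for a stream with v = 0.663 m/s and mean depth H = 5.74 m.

k_2 = 3.93 × 0.663^0.5 / 5.74^1.5 = 3.93 × 0.8142 / 13.75 = 0.2327 d⁻¹.

k_2 ≈ 0.233 d⁻¹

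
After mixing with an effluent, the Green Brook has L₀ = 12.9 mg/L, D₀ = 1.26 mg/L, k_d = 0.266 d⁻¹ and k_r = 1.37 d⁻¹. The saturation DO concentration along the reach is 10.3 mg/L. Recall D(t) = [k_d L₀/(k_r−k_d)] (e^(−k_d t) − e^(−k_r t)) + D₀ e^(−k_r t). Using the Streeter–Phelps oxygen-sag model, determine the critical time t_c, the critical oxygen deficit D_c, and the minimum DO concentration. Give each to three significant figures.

t_c ≈ 1.01 d; D_c ≈ 1.91 mg/L; min DO ≈ 8.39 mg/L

With k_r/k_d = 5.150 and 1 − D₀(k_r−k_d)/(k_d L₀) = 0.5946,
t_c = ln(5.150 × 0.5946) / (1.37 − 0.266) = ln(3.062) / 1.104 = 1.119/1.104 = 1.014 d.
L(t_c) = L₀ e^(−k_d t_c) = 12.9 × 0.7636 = 9.851 mg/L, and at the critical point k_r D_c = k_d L, so D_c = (0.266/1.37) × 9.851 = 1.913 mg/L.
Minimum DO = C_s − D_c = 10.3 − 1.913 = 8.387 mg/L.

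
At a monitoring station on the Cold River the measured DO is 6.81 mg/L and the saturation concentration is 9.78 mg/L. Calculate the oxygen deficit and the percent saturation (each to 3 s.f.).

D = C_s − C = 9.78 − 6.81 = 2.97 mg/L.
% saturation = 6.81/9.78 × 100 = 69.6 %.

D ≈ 2.97 mg/L; 69.6 % saturation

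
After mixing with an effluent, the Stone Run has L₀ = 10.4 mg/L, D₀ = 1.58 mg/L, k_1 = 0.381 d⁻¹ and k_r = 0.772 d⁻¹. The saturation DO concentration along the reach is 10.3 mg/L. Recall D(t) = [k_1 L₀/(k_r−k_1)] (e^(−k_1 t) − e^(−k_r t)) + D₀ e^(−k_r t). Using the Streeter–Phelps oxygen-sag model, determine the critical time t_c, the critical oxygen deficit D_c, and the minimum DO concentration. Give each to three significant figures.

With k_r/k_1 = 2.026 and 1 − D₀(k_r−k_1)/(k_1 L₀) = 0.8441,
t_c = ln(2.026 × 0.8441) / (0.772 − 0.381) = ln(1.710) / 0.3910 = 0.5367/0.3910 = 1.373 d.
L(t_c) = L₀ e^(−k_1 t_c) = 10.4 × 0.5928 = 6.165 mg/L, and at the critical point k_r D_c = k_1 L, so D_c = (0.381/0.772) × 6.165 = 3.042 mg/L.
Minimum DO = C_s − D_c = 10.3 − 3.042 = 7.258 mg/L.

t_c ≈ 1.37 d; D_c ≈ 3.04 mg/L; min DO ≈ 7.26 mg/L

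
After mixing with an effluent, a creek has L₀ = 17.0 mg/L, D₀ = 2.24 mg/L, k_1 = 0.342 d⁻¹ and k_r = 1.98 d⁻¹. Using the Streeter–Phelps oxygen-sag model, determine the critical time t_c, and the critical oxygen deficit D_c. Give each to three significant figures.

t_c ≈ 0.463 d; D_c ≈ 2.51 mg/L

t_c = [1/(k_r−k_1)] ln[(k_r/k_1)(1 − D₀(k_r−k_1)/(k_1 L₀))]
= [1/(1.98−0.342)] ln[(1.98/0.342)(1 − 2.24×1.638/(0.342×17.0))]
= (1/1.638) ln[5.789 × 0.3689] = 0.6105 × ln(2.136) = 0.6105 × 0.7589 = 0.4633 d.
D_c = (k_1/k_r) L₀ e^(−k_1 t_c) = (0.342/1.98) × 17.0 × e^(−0.342×0.4633) = 0.1727 × 17.0 × 0.8535 = 2.506 mg/L.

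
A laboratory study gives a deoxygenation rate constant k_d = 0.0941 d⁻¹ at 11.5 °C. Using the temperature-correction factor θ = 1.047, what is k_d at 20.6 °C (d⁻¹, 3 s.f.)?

k_d ≈ 0.143 d⁻¹

k_d(T₂) = k_d(T₁) · θ^(T₂−T₁) = 0.0941 × 1.047^(20.6−11.5)
= 0.0941 × 1.047^9.10 = 0.0941 × 1.519 = 0.1429 d⁻¹.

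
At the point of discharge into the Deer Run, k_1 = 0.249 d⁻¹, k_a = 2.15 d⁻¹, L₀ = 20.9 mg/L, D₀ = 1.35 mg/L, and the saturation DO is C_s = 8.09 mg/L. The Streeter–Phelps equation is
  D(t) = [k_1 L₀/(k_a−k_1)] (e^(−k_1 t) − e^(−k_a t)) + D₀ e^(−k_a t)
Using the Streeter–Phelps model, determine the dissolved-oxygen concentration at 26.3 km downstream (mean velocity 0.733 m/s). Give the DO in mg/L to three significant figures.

DO ≈ 6.19 mg/L

Travel time t = x/v = 26.3 km / (0.733 m/s) = 26300 m / 0.733 m/s = 35880 s = 0.4153 d.
k_1 L₀/(k_a−k_1) = 0.249×20.9/(2.15−0.249) = 5.204/1.901 = 2.738 mg/L.
e^(−k_1 t) = e^(−0.249×0.4153) = 0.9018; e^(−k_a t) = e^(−2.15×0.4153) = 0.4095.
D = 2.738 × (0.9018 − 0.4095) + 1.35 × 0.4095 = 1.348 + 0.5528 = 1.900 mg/L.
DO = C_s − D = 8.09 − 1.900 = 6.190 mg/L.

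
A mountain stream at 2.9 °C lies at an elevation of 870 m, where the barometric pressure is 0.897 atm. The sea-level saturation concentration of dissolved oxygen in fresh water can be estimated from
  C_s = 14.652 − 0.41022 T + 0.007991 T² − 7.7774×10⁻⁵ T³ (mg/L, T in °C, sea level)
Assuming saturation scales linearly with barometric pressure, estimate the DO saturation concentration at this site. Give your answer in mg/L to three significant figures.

At sea level: C_s = 14.652 − 0.41022×2.9 + 0.007991×2.9² − 7.7774×10⁻⁵×2.9³ = 13.53 mg/L.
Pressure correction: C_s' = 13.53 × 0.897 = 12.13 mg/L.

C_s ≈ 12.1 mg/L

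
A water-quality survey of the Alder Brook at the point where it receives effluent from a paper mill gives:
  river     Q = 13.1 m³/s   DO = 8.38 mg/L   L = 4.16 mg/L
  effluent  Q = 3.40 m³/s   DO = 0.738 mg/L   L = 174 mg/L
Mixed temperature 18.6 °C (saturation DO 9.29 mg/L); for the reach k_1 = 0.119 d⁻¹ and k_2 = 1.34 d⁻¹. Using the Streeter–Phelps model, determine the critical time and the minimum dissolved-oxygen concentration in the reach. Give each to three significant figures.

t_c ≈ 1.12 d; minimum DO ≈ 6.25 mg/L

Mixed DO = (13.1×8.38 + 3.40×0.738)/(13.1+3.40) = 112.3/16.50 = 6.805 mg/L.
Mixed L₀ = (13.1×4.16 + 3.40×174)/(16.50) = 646.1/16.50 = 39.16 mg/L.
Initial deficit D₀ = C_s − DO₀ = 9.29 − 6.805 = 2.485 mg/L.
t_c = (1/1.221) ln[(1.34/0.119)(1 − 2.485×1.221/(0.119×39.16))] = 0.8190 × ln(3.929) = 1.121 d.
D_c = (0.119/1.34) × 39.16 × e^(−0.119×1.121) = 0.08881 × 39.16 × 0.8751 = 3.043 mg/L.
Minimum DO = 9.29 − 3.043 = 6.247 mg/L.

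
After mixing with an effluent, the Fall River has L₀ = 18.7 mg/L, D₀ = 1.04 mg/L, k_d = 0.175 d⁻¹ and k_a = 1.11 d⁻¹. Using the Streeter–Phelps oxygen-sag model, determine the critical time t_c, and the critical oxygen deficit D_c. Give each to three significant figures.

t_c ≈ 1.60 d; D_c ≈ 2.23 mg/L

With k_a/k_d = 6.343 and 1 − D₀(k_a−k_d)/(k_d L₀) = 0.7029,
t_c = ln(6.343 × 0.7029) / (1.11 − 0.175) = ln(4.458) / 0.9350 = 1.495/0.9350 = 1.599 d.
D_c = (k_d/k_a) L₀ e^(−k_d t_c) = (0.175/1.11) × 18.7 × e^(−0.175×1.599) = 0.1577 × 18.7 × 0.7560 = 2.229 mg/L.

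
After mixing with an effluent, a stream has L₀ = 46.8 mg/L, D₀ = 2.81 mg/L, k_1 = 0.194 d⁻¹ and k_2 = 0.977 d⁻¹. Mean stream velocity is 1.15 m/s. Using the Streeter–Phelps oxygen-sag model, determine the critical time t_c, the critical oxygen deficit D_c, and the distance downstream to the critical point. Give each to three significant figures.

With k_2/k_1 = 5.036 and 1 − D₀(k_2−k_1)/(k_1 L₀) = 0.7577,
t_c = ln(5.036 × 0.7577) / (0.977 − 0.194) = ln(3.816) / 0.7830 = 1.339/0.7830 = 1.710 d.
D_c = (k_1/k_2) L₀ e^(−k_1 t_c) = (0.194/0.977) × 46.8 × e^(−0.194×1.710) = 0.1986 × 46.8 × 0.7176 = 6.669 mg/L.
x_c = v t_c = 1.15 m/s × 1.710 d × 86400 s/d = 169900 m ≈ 170 km.

t_c ≈ 1.71 d; D_c ≈ 6.67 mg/L; x_c ≈ 170 km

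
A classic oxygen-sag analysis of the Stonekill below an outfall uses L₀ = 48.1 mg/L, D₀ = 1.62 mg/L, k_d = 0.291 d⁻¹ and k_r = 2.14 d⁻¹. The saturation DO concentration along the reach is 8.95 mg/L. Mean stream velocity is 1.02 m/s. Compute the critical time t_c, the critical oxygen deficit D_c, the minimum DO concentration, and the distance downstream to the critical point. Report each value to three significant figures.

t_c ≈ 0.949 d; D_c ≈ 4.96 mg/L; min DO ≈ 3.99 mg/L; x_c ≈ 83.6 km

At the critical point dD/dt = 0, so k_d L₀ e^(−k_d t) = k_r D. Substituting D(t) from the Streeter–Phelps equation and solving for t gives
t_c = ln[(k_r/k_d)(1 − D₀(k_r−k_d)/(k_d L₀))] / (k_r−k_d).
Here k_r−k_d = 1.849 d⁻¹ and 1 − D₀(k_r−k_d)/(k_d L₀) = 1 − 1.62×1.849/(0.291×48.1) = 0.7860, so
t_c = ln(7.354 × 0.7860) / 1.849 = 1.754 / 1.849 = 0.9489 d.
D_c = (k_d/k_r) L₀ e^(−k_d t_c) = (0.291/2.14) × 48.1 × e^(−0.291×0.9489) = 0.1360 × 48.1 × 0.7587 = 4.963 mg/L.
Minimum DO = C_s − D_c = 8.95 − 4.963 = 3.987 mg/L.
x_c = v t_c = 1.02 m/s × 0.9489 d × 86400 s/d = 83620 m ≈ 83.6 km.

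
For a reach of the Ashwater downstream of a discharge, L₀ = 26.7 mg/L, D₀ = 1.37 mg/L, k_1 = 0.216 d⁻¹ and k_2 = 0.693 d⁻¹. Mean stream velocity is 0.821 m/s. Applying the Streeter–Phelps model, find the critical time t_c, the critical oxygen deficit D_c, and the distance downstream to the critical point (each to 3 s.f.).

At the critical point dD/dt = 0, so k_1 L₀ e^(−k_1 t) = k_2 D. Substituting D(t) from the Streeter–Phelps equation and solving for t gives
t_c = ln[(k_2/k_1)(1 − D₀(k_2−k_1)/(k_1 L₀))] / (k_2−k_1).
Here k_2−k_1 = 0.4770 d⁻¹ and 1 − D₀(k_2−k_1)/(k_1 L₀) = 1 − 1.37×0.4770/(0.216×26.7) = 0.8867, so
t_c = ln(3.208 × 0.8867) / 0.4770 = 1.045 / 0.4770 = 2.192 d.
L(t_c) = L₀ e^(−k_1 t_c) = 26.7 × 0.6229 = 16.63 mg/L, and at the critical point k_2 D_c = k_1 L, so D_c = (0.216/0.693) × 16.63 = 5.184 mg/L.
x_c = v t_c = 0.821 m/s × 2.192 d × 86400 s/d = 155500 m ≈ 155 km.

t_c ≈ 2.19 d; D_c ≈ 5.18 mg/L; x_c ≈ 155 km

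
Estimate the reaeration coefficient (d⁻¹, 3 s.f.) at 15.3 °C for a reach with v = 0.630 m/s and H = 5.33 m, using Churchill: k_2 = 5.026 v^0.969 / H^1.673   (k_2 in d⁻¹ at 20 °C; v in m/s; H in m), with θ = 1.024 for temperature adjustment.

k_2 ≈ 0.175 d⁻¹

k_2(20) = 5.026 × 0.630^0.969 / 5.33^1.673 = 5.026 × 0.6391 / 16.44 = 0.1954 d⁻¹.
k_2(15.3) = 0.1954 × 1.024^(15.3−20) = 0.1954 × 0.8945 = 0.1748 d⁻¹.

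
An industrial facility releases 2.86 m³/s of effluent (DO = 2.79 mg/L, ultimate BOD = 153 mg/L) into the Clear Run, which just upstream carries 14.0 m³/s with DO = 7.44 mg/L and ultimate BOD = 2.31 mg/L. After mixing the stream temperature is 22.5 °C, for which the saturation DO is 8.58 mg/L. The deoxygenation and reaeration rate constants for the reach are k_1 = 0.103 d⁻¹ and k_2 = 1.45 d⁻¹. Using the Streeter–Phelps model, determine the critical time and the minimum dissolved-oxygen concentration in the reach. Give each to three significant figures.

t_c ≈ 0.216 d; minimum DO ≈ 6.64 mg/L

Mixed DO = (14.0×7.44 + 2.86×2.79)/(14.0+2.86) = 112.1/16.86 = 6.651 mg/L.
Mixed L₀ = (14.0×2.31 + 2.86×153)/(16.86) = 469.9/16.86 = 27.87 mg/L.
Initial deficit D₀ = C_s − DO₀ = 8.58 − 6.651 = 1.929 mg/L.
t_c = (1/1.347) ln[(1.45/0.103)(1 − 1.929×1.347/(0.103×27.87))] = 0.7424 × ln(1.337) = 0.2158 d.
D_c = (0.103/1.45) × 27.87 × e^(−0.103×0.2158) = 0.07103 × 27.87 × 0.9780 = 1.936 mg/L.
Minimum DO = 8.58 − 1.936 = 6.644 mg/L.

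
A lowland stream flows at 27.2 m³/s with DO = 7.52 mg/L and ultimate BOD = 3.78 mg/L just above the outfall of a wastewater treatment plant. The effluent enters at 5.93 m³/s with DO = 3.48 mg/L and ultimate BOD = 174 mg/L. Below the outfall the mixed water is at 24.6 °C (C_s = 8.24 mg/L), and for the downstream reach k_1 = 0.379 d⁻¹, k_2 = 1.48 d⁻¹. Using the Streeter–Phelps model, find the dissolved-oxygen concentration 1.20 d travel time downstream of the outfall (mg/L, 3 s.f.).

Mixed DO = (27.2×7.52 + 5.93×3.48)/(27.2+5.93) = 225.2/33.13 = 6.797 mg/L.
Mixed L₀ = (27.2×3.78 + 5.93×174)/(33.13) = 1135/33.13 = 34.25 mg/L.
Initial deficit D₀ = C_s − DO₀ = 8.24 − 6.797 = 1.443 mg/L.
D(1.20) = [0.379×34.25/(1.48−0.379)](e^(−0.379×1.20) − e^(−1.48×1.20)) + 1.443 e^(−1.48×1.20)
= 11.79 × (0.6346 − 0.1693) + 1.443 × 0.1693 = 5.729 mg/L.
DO = 8.24 − 5.729 = 2.511 mg/L.

DO ≈ 2.51 mg/L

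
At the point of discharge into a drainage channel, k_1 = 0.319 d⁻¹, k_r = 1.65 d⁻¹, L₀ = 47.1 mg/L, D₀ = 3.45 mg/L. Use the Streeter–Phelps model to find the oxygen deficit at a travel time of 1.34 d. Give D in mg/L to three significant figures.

D ≈ 6.50 mg/L

k_1 L₀/(k_r−k_1) = 0.319×47.1/(1.65−0.319) = 15.02/1.331 = 11.29 mg/L.
e^(−k_1 t) = e^(−0.319×1.340) = 0.6522; e^(−k_r t) = e^(−1.65×1.340) = 0.1096.
D = 11.29 × (0.6522 − 0.1096) + 3.45 × 0.1096 = 6.125 + 0.3781 = 6.503 mg/L.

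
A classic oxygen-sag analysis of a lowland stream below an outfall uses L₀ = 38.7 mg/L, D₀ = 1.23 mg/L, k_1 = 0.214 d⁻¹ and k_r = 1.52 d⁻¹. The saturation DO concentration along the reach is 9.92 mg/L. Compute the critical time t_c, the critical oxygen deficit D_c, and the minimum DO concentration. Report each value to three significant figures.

With k_r/k_1 = 7.103 and 1 − D₀(k_r−k_1)/(k_1 L₀) = 0.8060,
t_c = ln(7.103 × 0.8060) / (1.52 − 0.214) = ln(5.725) / 1.306 = 1.745/1.306 = 1.336 d.
L(t_c) = L₀ e^(−k_1 t_c) = 38.7 × 0.7513 = 29.08 mg/L, and at the critical point k_r D_c = k_1 L, so D_c = (0.214/1.52) × 29.08 = 4.094 mg/L.
Minimum DO = C_s − D_c = 9.92 − 4.094 = 5.826 mg/L.

t_c ≈ 1.34 d; D_c ≈ 4.09 mg/L; min DO ≈ 5.83 mg/L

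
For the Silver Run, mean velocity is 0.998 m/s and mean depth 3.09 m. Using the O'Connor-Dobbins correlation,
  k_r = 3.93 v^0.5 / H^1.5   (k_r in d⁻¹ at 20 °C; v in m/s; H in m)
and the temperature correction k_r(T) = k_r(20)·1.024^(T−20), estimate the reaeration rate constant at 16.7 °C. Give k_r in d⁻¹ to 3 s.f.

k_r ≈ 0.668 d⁻¹

k_r(20) = 3.93 × 0.998^0.5 / 3.09^1.5 = 3.93 × 0.9990 / 5.432 = 0.7228 d⁻¹.
k_r(16.7) = 0.7228 × 1.024^(16.7−20) = 0.7228 × 0.9247 = 0.6684 d⁻¹.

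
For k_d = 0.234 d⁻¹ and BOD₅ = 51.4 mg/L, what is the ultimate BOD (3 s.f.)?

L₀ ≈ 74.5 mg/L

BOD₅ = L₀(1 − e^(−5k_d)) ⇒ L₀ = BOD₅ / (1 − e^(−5×0.234))
= 51.4 / (1 − 0.3104) = 51.4 / 0.6896 = 74.53 mg/L.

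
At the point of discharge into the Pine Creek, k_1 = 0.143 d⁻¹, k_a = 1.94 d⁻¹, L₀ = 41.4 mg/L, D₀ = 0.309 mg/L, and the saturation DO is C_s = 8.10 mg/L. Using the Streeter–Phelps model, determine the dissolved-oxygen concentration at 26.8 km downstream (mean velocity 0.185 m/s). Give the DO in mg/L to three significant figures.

Travel time t = x/v = 26.8 km / (0.185 m/s) = 26800 m / 0.185 m/s = 144900 s = 1.677 d.
k_1 L₀/(k_a−k_1) = 0.143×41.4/(1.94−0.143) = 5.920/1.797 = 3.294 mg/L.
e^(−k_1 t) = e^(−0.143×1.677) = 0.7868; e^(−k_a t) = e^(−1.94×1.677) = 0.03867.
D = 3.294 × (0.7868 − 0.03867) + 0.309 × 0.03867 = 2.465 + 0.01195 = 2.477 mg/L.
DO = C_s − D = 8.10 − 2.477 = 5.623 mg/L.

DO ≈ 5.62 mg/L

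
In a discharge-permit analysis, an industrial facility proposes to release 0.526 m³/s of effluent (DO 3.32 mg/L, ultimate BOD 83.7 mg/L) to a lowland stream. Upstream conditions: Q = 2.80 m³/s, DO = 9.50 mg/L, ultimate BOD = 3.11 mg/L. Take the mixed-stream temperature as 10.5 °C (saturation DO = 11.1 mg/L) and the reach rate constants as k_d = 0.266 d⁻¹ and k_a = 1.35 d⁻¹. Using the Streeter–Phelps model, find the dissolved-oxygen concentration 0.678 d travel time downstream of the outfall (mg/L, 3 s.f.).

Mixed DO = (2.80×9.50 + 0.526×3.32)/(2.80+0.526) = 28.35/3.326 = 8.523 mg/L.
Mixed L₀ = (2.80×3.11 + 0.526×83.7)/(3.326) = 52.73/3.326 = 15.86 mg/L.
Initial deficit D₀ = C_s − DO₀ = 11.1 − 8.523 = 2.577 mg/L.
D(0.678) = [0.266×15.86/(1.35−0.266)](e^(−0.266×0.678) − e^(−1.35×0.678)) + 2.577 e^(−1.35×0.678)
= 3.891 × (0.8350 − 0.4004) + 2.577 × 0.4004 = 2.723 mg/L.
DO = 11.1 − 2.723 = 8.377 mg/L.

DO ≈ 8.38 mg/L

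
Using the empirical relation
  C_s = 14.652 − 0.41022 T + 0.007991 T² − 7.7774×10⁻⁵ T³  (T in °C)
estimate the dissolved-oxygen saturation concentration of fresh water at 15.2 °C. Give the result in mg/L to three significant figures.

C_s ≈ 9.99 mg/L

C_s = 14.652 − 0.41022×15.2 + 0.007991×15.2² − 7.7774×10⁻⁵×15.2³ = 9.990 mg/L.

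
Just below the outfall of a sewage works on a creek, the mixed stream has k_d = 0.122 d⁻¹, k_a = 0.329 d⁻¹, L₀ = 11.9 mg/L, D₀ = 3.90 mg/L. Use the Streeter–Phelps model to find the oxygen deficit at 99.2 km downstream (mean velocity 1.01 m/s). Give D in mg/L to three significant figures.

D ≈ 3.96 mg/L

Travel time t = x/v = 99.2 km / (1.01 m/s) = 99200 m / 1.01 m/s = 98220 s = 1.137 d.
k_d L₀/(k_a−k_d) = 0.122×11.9/(0.329−0.122) = 1.452/0.2070 = 7.014 mg/L.
e^(−k_d t) = e^(−0.122×1.137) = 0.8705; e^(−k_a t) = e^(−0.329×1.137) = 0.6880.
D = 7.014 × (0.8705 − 0.6880) + 3.90 × 0.6880 = 1.280 + 2.683 = 3.963 mg/L.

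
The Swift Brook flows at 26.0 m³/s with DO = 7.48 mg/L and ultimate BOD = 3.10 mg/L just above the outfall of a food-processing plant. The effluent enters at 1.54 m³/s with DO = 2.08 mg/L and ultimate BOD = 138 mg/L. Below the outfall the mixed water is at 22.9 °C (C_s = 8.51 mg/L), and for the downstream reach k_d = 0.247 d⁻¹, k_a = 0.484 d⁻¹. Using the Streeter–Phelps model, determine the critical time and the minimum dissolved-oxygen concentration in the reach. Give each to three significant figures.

Mixed DO = (26.0×7.48 + 1.54×2.08)/(26.0+1.54) = 197.7/27.54 = 7.178 mg/L.
Mixed L₀ = (26.0×3.10 + 1.54×138)/(27.54) = 293.1/27.54 = 10.64 mg/L.
Initial deficit D₀ = C_s − DO₀ = 8.51 − 7.178 = 1.332 mg/L.
t_c = (1/0.2370) ln[(0.484/0.247)(1 − 1.332×0.2370/(0.247×10.64))] = 4.219 × ln(1.724) = 2.299 d.
D_c = (0.247/0.484) × 10.64 × e^(−0.247×2.299) = 0.5103 × 10.64 × 0.5668 = 3.079 mg/L.
Minimum DO = 8.51 − 3.079 = 5.431 mg/L.

t_c ≈ 2.30 d; minimum DO ≈ 5.43 mg/L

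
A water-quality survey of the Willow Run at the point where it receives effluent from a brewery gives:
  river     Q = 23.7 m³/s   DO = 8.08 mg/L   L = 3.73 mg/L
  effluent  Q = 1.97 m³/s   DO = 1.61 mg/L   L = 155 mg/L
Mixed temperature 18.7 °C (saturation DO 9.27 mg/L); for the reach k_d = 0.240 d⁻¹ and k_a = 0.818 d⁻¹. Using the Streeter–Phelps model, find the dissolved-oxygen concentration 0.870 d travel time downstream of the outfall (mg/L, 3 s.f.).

DO ≈ 6.40 mg/L

Mixed DO = (23.7×8.08 + 1.97×1.61)/(23.7+1.97) = 194.7/25.67 = 7.583 mg/L.
Mixed L₀ = (23.7×3.73 + 1.97×155)/(25.67) = 393.8/25.67 = 15.34 mg/L.
Initial deficit D₀ = C_s − DO₀ = 9.27 − 7.583 = 1.687 mg/L.
D(0.870) = [0.240×15.34/(0.818−0.240)](e^(−0.240×0.870) − e^(−0.818×0.870)) + 1.687 e^(−0.818×0.870)
= 6.369 × (0.8116 − 0.4908) + 1.687 × 0.4908 = 2.871 mg/L.
DO = 9.27 − 2.871 = 6.399 mg/L.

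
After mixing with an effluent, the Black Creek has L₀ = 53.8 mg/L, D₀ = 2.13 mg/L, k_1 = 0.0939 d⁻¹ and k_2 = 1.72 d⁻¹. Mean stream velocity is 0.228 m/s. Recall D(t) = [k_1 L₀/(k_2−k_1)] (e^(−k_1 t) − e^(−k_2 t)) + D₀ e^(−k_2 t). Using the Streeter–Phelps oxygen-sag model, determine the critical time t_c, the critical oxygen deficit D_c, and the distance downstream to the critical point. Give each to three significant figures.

t_c ≈ 1.08 d; D_c ≈ 2.65 mg/L; x_c ≈ 21.2 km

With k_2/k_1 = 18.32 and 1 − D₀(k_2−k_1)/(k_1 L₀) = 0.3144,
t_c = ln(18.32 × 0.3144) / (1.72 − 0.0939) = ln(5.759) / 1.626 = 1.751/1.626 = 1.077 d.
D_c = (k_1/k_2) L₀ e^(−k_1 t_c) = (0.0939/1.72) × 53.8 × e^(−0.0939×1.077) = 0.05459 × 53.8 × 0.9038 = 2.655 mg/L.
x_c = v t_c = 0.228 m/s × 1.077 d × 86400 s/d = 21210 m ≈ 21.2 km.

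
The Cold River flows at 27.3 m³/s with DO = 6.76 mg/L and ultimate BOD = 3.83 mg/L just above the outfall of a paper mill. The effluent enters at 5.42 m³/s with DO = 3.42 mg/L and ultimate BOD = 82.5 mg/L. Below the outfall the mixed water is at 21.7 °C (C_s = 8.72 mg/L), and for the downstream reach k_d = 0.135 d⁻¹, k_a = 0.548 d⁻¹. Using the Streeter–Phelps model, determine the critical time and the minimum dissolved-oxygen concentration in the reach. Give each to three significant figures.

Mixed DO = (27.3×6.76 + 5.42×3.42)/(27.3+5.42) = 203.1/32.72 = 6.207 mg/L.
Mixed L₀ = (27.3×3.83 + 5.42×82.5)/(32.72) = 551.7/32.72 = 16.86 mg/L.
Initial deficit D₀ = C_s − DO₀ = 8.72 − 6.207 = 2.513 mg/L.
t_c = (1/0.4130) ln[(0.548/0.135)(1 − 2.513×0.4130/(0.135×16.86))] = 2.421 × ln(2.208) = 1.918 d.
D_c = (0.135/0.548) × 16.86 × e^(−0.135×1.918) = 0.2464 × 16.86 × 0.7719 = 3.206 mg/L.
Minimum DO = 8.72 − 3.206 = 5.514 mg/L.

t_c ≈ 1.92 d; minimum DO ≈ 5.51 mg/L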